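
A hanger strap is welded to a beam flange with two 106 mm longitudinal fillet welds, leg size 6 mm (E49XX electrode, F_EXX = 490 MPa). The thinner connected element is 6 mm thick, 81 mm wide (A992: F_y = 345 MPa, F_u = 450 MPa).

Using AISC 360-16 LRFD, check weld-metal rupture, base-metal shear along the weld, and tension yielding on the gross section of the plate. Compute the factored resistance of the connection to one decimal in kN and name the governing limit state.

Weld metal: throat = 0.707×6 = 4.242 mm, L = 2×106 = 212 mm. φR_n = 0.75 × 0.6 × 490 × 4.242 × 212 = 198.3 kN.
Base metal shear (6 mm plate): yield φR_n = 1.0×0.6×345×6×212 = 263.3 kN; rupture φR_n = 0.75×0.6×450×6×212 = 257.6 kN; take 257.6 kN (rupture).
Tension yield (gross): A_g = 81×6 = 486 mm². φR_n = 0.90 × 345 × 486 = 150.9 kN.
Governing: min(198.3, 257.6, 150.9) = 150.9 kN → gross-section yield.

150.9 kN (gross-section yield governs)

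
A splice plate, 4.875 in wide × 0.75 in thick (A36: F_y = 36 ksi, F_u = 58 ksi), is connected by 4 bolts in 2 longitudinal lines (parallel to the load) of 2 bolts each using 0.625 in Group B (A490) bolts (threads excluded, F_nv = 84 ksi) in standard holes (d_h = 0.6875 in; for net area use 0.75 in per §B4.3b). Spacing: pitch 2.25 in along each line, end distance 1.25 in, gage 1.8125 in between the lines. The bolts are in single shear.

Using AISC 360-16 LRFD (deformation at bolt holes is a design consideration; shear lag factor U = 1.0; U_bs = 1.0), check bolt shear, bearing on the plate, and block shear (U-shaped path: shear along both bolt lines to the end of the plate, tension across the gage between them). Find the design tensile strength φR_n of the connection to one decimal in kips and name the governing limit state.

77.3 kips (bolt shear governs)

Bolt shear: A_b = π(0.625)²/4 = 0.3068 in². φR_n = 0.75 × 84 × 0.3068 × 4 × 1 = 77.3 kips.
Bearing (0.75 in plate, F_u = 58 ksi): end bolts L_c = 1.25 − 0.6875/2 = 0.90625, R_n = min(1.2×0.90625×0.75×58, 2.4×0.625×0.75×58) = 47.306 kips/bolt; interior L_c = 2.25 − 0.6875 = 1.5625, R_n = 65.25 kips/bolt. φR_n = 0.75 × (2×47.306 + 2×65.25) = 168.8 kips.
Block shear: shear path 2×[1.25+1×2.25] = 2×3.5 in, A_gv = 5.25, A_nv = 2×(3.5 − 1.5×0.75)×0.75 = 3.5625 in²; tension across gage: (1.8125 − 1×0.75)×0.75 = 0.79688 in². R_n = min(0.6×58×3.5625, 0.6×36×5.25) + 1.0×58×0.79688 = min(123.98, 113.4) + 46.219 = 159.62 kips. φR_n = 0.75 × 159.62 = 119.7 kips.
Governing: min(77.3, 168.8, 119.7) = 77.3 kips → bolt shear.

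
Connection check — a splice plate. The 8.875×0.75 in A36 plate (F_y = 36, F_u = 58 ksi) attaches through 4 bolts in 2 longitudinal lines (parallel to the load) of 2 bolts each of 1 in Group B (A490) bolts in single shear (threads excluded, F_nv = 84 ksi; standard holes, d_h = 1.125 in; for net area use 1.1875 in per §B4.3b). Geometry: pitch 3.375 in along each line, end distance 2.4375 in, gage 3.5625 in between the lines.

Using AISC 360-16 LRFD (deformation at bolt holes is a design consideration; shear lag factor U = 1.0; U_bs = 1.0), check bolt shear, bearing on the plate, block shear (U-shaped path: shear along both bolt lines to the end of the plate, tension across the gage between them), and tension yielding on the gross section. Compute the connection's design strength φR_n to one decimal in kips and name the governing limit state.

197.9 kips (bolt shear governs)

Bolt shear: A_b = π(1)²/4 = 0.7854 in². φR_n = 0.75 × 84 × 0.7854 × 4 × 1 = 197.9 kips.
Bearing (0.75 in plate, F_u = 58 ksi): end bolts L_c = 2.4375 − 1.125/2 = 1.875, R_n = min(1.2×1.875×0.75×58, 2.4×1×0.75×58) = 97.875 kips/bolt; interior L_c = 3.375 − 1.125 = 2.25, R_n = 104.4 kips/bolt. φR_n = 0.75 × (2×97.875 + 2×104.4) = 303.4 kips.
Block shear: shear path 2×[2.4375+1×3.375] = 2×5.8125 in, A_gv = 8.7188, A_nv = 2×(5.8125 − 1.5×1.1875)×0.75 = 6.0469 in²; tension across gage: (3.5625 − 1×1.1875)×0.75 = 1.7813 in². R_n = min(0.6×58×6.0469, 0.6×36×8.7188) + 1.0×58×1.7813 = min(210.43, 188.33) + 103.32 = 291.65 kips. φR_n = 0.75 × 291.65 = 218.7 kips.
Tension yield (gross): A_g = 8.875×0.75 = 6.6563 in². φR_n = 0.90 × 36 × 6.6563 = 215.7 kips.
Governing: min(197.9, 303.4, 218.7, 215.7) = 197.9 kips → bolt shear.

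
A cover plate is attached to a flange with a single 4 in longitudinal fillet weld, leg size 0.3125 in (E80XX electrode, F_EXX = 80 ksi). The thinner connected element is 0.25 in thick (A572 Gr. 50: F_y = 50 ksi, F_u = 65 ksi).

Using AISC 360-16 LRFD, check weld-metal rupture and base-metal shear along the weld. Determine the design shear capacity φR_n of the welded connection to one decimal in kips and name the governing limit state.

29.3 kips (base-metal shear governs)

Weld metal: throat = 0.707×0.3125 = 0.22094 in, L = 4 in. φR_n = 0.75 × 0.6 × 80 × 0.22094 × 4 = 31.8 kips.
Base metal shear (0.25 in plate): yield φR_n = 1.0×0.6×50×0.25×4 = 30.0 kips; rupture φR_n = 0.75×0.6×65×0.25×4 = 29.3 kips; take 29.3 kips (rupture).
Governing: min(31.8, 29.3) = 29.3 kips → base-metal shear.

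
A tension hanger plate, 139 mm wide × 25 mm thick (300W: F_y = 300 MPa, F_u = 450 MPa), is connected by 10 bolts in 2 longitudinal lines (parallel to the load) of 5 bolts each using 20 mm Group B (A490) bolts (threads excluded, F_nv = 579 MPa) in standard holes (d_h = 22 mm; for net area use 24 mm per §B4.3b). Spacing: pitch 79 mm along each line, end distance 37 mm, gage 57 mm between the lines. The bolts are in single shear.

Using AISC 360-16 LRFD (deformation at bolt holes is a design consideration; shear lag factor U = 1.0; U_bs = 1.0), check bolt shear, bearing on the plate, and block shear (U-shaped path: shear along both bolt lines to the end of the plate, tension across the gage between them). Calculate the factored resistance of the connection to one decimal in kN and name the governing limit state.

1364.2 kN (bolt shear governs)

Bolt shear: A_b = π(20)²/4 = 314.16 mm². φR_n = 0.75 × 579 × 314.16 × 10 × 1 = 1364.2 kN.
Bearing (25 mm plate, F_u = 450 MPa): end bolts L_c = 37 − 22/2 = 26, R_n = min(1.2×26×25×450, 2.4×20×25×450) = 351 kN/bolt; interior L_c = 79 − 22 = 57, R_n = 540 kN/bolt. φR_n = 0.75 × (2×351 + 8×540) = 3766.5 kN.
Block shear: shear path 2×[37+4×79] = 2×353 mm, A_gv = 17650, A_nv = 2×(353 − 4.5×24)×25 = 12250 mm²; tension across gage: (57 − 1×24)×25 = 825 mm². R_n = min(0.6×450×12250, 0.6×300×17650) + 1.0×450×825 = min(3307.5, 3177) + 371.25 = 3548.3 kN. φR_n = 0.75 × 3548.3 = 2661.2 kN.
Governing: min(1364.2, 3766.5, 2661.2) = 1364.2 kN → bolt shear.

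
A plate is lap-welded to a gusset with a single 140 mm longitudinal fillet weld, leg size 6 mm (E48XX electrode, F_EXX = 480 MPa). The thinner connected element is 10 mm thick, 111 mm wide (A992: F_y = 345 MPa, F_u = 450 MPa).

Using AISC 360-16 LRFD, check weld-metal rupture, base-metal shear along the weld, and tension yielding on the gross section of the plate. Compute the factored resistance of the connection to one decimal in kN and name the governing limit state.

128.3 kN (weld metal governs)

Weld metal: throat = 0.707×6 = 4.242 mm, L = 140 mm. φR_n = 0.75 × 0.6 × 480 × 4.242 × 140 = 128.3 kN.
Base metal shear (10 mm plate): yield φR_n = 1.0×0.6×345×10×140 = 289.8 kN; rupture φR_n = 0.75×0.6×450×10×140 = 283.5 kN; take 283.5 kN (rupture).
Tension yield (gross): A_g = 111×10 = 1110 mm². φR_n = 0.90 × 345 × 1110 = 344.7 kN.
Governing: min(128.3, 283.5, 344.7) = 128.3 kN → weld metal.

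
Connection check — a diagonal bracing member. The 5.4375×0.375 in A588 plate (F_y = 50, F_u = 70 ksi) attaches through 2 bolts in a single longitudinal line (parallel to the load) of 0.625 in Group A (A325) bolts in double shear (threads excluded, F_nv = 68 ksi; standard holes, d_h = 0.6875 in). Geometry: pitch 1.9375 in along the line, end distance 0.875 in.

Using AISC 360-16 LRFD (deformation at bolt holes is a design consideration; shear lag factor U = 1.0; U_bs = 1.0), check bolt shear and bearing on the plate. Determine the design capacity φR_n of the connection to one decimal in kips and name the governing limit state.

42.1 kips (bearing governs)

Bolt shear: A_b = π(0.625)²/4 = 0.3068 in². φR_n = 0.75 × 68 × 0.3068 × 2 × 2 = 62.6 kips.
Bearing (0.375 in plate, F_u = 70 ksi): end bolts L_c = 0.875 − 0.6875/2 = 0.53125, R_n = min(1.2×0.53125×0.375×70, 2.4×0.625×0.375×70) = 16.734 kips/bolt; interior L_c = 1.9375 − 0.6875 = 1.25, R_n = 39.375 kips/bolt. φR_n = 0.75 × (1×16.734 + 1×39.375) = 42.1 kips.
Governing: min(62.6, 42.1) = 42.1 kips → bearing.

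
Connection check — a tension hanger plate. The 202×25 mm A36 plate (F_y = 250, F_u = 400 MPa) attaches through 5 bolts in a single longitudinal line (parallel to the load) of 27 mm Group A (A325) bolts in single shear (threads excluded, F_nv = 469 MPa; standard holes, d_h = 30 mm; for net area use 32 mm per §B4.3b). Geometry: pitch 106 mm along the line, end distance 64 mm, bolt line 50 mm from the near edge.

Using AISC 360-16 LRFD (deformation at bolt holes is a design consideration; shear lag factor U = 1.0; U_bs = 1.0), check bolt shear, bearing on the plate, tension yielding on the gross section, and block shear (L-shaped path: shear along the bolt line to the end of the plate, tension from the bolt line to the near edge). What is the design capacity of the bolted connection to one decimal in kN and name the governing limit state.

Bolt shear: A_b = π(27)²/4 = 572.56 mm². φR_n = 0.75 × 469 × 572.56 × 5 × 1 = 1007.0 kN.
Bearing (25 mm plate, F_u = 400 MPa): end bolts L_c = 64 − 30/2 = 49, R_n = min(1.2×49×25×400, 2.4×27×25×400) = 588 kN/bolt; interior L_c = 106 − 30 = 76, R_n = 648 kN/bolt. φR_n = 0.75 × (1×588 + 4×648) = 2385.0 kN.
Tension yield (gross): A_g = 202×25 = 5050 mm². φR_n = 0.90 × 250 × 5050 = 1136.3 kN.
Block shear: shear path 1×[64+4×106] = 1×488 mm, A_gv = 12200, A_nv = 1×(488 − 4.5×32)×25 = 8600 mm²; tension to near edge: (50 − 0.5×32)×25 = 850 mm². R_n = min(0.6×400×8600, 0.6×250×12200) + 1.0×400×850 = min(2064, 1830) + 340 = 2170 kN. φR_n = 0.75 × 2170 = 1627.5 kN.
Governing: min(1007.0, 2385.0, 1136.3, 1627.5) = 1007.0 kN → bolt shear.

1007.0 kN (bolt shear governs)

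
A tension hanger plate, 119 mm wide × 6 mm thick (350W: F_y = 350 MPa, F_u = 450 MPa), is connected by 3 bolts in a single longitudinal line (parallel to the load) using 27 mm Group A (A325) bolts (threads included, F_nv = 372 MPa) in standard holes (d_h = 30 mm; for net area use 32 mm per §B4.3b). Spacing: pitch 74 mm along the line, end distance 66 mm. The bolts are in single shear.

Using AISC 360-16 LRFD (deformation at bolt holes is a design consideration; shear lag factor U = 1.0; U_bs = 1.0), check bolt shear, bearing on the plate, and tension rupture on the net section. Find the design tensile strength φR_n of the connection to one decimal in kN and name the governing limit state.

176.2 kN (net-section rupture governs)

Bolt shear: A_b = π(27)²/4 = 572.56 mm². φR_n = 0.75 × 372 × 572.56 × 3 × 1 = 479.2 kN.
Bearing (6 mm plate, F_u = 450 MPa): end bolts L_c = 66 − 30/2 = 51, R_n = min(1.2×51×6×450, 2.4×27×6×450) = 165.24 kN/bolt; interior L_c = 74 − 30 = 44, R_n = 142.56 kN/bolt. φR_n = 0.75 × (1×165.24 + 2×142.56) = 337.8 kN.
Tension rupture (net): A_n = (119 − 1×32)×6 = 522 mm² (U = 1.0, A_e = A_n). φR_n = 0.75 × 450 × 522 = 176.2 kN.
Governing: min(479.2, 337.8, 176.2) = 176.2 kN → net-section rupture.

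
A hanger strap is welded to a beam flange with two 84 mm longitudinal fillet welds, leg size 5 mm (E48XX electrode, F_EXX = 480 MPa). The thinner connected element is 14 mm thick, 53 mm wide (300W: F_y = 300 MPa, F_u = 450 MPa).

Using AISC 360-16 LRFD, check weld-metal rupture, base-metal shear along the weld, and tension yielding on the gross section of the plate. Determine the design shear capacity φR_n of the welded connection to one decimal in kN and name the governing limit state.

Weld metal: throat = 0.707×5 = 3.535 mm, L = 2×84 = 168 mm. φR_n = 0.75 × 0.6 × 480 × 3.535 × 168 = 128.3 kN.
Base metal shear (14 mm plate): yield φR_n = 1.0×0.6×300×14×168 = 423.4 kN; rupture φR_n = 0.75×0.6×450×14×168 = 476.3 kN; take 423.4 kN (yield).
Tension yield (gross): A_g = 53×14 = 742 mm². φR_n = 0.90 × 300 × 742 = 200.3 kN.
Governing: min(128.3, 423.4, 200.3) = 128.3 kN → weld metal.

128.3 kN (weld metal governs)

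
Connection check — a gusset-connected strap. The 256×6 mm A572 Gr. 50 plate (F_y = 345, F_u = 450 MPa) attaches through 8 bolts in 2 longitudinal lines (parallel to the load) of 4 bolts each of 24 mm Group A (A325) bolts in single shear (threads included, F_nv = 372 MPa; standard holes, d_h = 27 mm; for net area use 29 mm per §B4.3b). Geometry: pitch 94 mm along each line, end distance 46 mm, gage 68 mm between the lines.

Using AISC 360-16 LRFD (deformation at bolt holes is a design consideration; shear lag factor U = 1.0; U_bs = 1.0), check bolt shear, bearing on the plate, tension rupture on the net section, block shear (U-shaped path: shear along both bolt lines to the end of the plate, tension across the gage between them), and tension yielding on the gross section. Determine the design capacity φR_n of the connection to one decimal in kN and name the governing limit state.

401.0 kN (net-section rupture governs)

Bolt shear: A_b = π(24)²/4 = 452.39 mm². φR_n = 0.75 × 372 × 452.39 × 8 × 1 = 1009.7 kN.
Bearing (6 mm plate, F_u = 450 MPa): end bolts L_c = 46 − 27/2 = 32.5, R_n = min(1.2×32.5×6×450, 2.4×24×6×450) = 105.3 kN/bolt; interior L_c = 94 − 27 = 67, R_n = 155.52 kN/bolt. φR_n = 0.75 × (2×105.3 + 6×155.52) = 857.8 kN.
Tension rupture (net): A_n = (256 − 2×29)×6 = 1188 mm² (U = 1.0, A_e = A_n). φR_n = 0.75 × 450 × 1188 = 401.0 kN.
Block shear: shear path 2×[46+3×94] = 2×328 mm, A_gv = 3936, A_nv = 2×(328 − 3.5×29)×6 = 2718 mm²; tension across gage: (68 − 1×29)×6 = 234 mm². R_n = min(0.6×450×2718, 0.6×345×3936) + 1.0×450×234 = min(733.86, 814.75) + 105.3 = 839.16 kN. φR_n = 0.75 × 839.16 = 629.4 kN.
Tension yield (gross): A_g = 256×6 = 1536 mm². φR_n = 0.90 × 345 × 1536 = 476.9 kN.
Governing: min(1009.7, 857.8, 401.0, 629.4, 476.9) = 401.0 kN → net-section rupture.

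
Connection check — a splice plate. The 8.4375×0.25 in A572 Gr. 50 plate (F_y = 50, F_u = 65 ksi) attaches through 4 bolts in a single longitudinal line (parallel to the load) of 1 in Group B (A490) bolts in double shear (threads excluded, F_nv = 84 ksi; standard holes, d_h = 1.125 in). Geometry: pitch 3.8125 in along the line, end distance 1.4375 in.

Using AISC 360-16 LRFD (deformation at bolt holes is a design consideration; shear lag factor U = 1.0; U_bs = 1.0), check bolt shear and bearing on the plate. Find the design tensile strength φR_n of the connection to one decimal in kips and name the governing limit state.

Bolt shear: A_b = π(1)²/4 = 0.7854 in². φR_n = 0.75 × 84 × 0.7854 × 4 × 2 = 395.8 kips.
Bearing (0.25 in plate, F_u = 65 ksi): end bolts L_c = 1.4375 − 1.125/2 = 0.875, R_n = min(1.2×0.875×0.25×65, 2.4×1×0.25×65) = 17.063 kips/bolt; interior L_c = 3.8125 − 1.125 = 2.6875, R_n = 39 kips/bolt. φR_n = 0.75 × (1×17.063 + 3×39) = 100.5 kips.
Governing: min(395.8, 100.5) = 100.5 kips → bearing.

100.5 kips (bearing governs)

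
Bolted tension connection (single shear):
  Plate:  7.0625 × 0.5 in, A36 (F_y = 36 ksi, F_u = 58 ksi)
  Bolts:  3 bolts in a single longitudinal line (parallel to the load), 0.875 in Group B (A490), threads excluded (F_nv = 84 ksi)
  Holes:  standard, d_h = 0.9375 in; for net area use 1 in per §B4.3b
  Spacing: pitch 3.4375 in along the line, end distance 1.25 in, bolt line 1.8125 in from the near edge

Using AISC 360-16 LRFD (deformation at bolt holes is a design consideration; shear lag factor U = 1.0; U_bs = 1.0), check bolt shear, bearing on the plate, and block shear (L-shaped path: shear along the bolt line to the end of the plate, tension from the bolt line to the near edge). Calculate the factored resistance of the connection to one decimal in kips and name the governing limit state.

Bolt shear: A_b = π(0.875)²/4 = 0.60132 in². φR_n = 0.75 × 84 × 0.60132 × 3 × 1 = 113.6 kips.
Bearing (0.5 in plate, F_u = 58 ksi): end bolts L_c = 1.25 − 0.9375/2 = 0.78125, R_n = min(1.2×0.78125×0.5×58, 2.4×0.875×0.5×58) = 27.188 kips/bolt; interior L_c = 3.4375 − 0.9375 = 2.5, R_n = 60.9 kips/bolt. φR_n = 0.75 × (1×27.188 + 2×60.9) = 111.7 kips.
Block shear: shear path 1×[1.25+2×3.4375] = 1×8.125 in, A_gv = 4.0625, A_nv = 1×(8.125 − 2.5×1)×0.5 = 2.8125 in²; tension to near edge: (1.8125 − 0.5×1)×0.5 = 0.65625 in². R_n = min(0.6×58×2.8125, 0.6×36×4.0625) + 1.0×58×0.65625 = min(97.875, 87.75) + 38.063 = 125.81 kips. φR_n = 0.75 × 125.81 = 94.4 kips.
Governing: min(113.6, 111.7, 94.4) = 94.4 kips → block shear.

94.4 kips (block shear governs)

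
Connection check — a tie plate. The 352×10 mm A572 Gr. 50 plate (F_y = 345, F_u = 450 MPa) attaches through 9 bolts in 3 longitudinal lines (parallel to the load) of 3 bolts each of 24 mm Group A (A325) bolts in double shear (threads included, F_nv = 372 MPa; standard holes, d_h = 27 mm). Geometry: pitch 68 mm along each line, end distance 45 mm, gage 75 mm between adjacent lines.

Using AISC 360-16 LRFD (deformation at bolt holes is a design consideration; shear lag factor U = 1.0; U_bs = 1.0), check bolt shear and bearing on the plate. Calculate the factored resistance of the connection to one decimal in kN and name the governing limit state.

Bolt shear: A_b = π(24)²/4 = 452.39 mm². φR_n = 0.75 × 372 × 452.39 × 9 × 2 = 2271.9 kN.
Bearing (10 mm plate, F_u = 450 MPa): end bolts L_c = 45 − 27/2 = 31.5, R_n = min(1.2×31.5×10×450, 2.4×24×10×450) = 170.1 kN/bolt; interior L_c = 68 − 27 = 41, R_n = 221.4 kN/bolt. φR_n = 0.75 × (3×170.1 + 6×221.4) = 1379.0 kN.
Governing: min(2271.9, 1379.0) = 1379.0 kN → bearing.

1379.0 kN (bearing governs)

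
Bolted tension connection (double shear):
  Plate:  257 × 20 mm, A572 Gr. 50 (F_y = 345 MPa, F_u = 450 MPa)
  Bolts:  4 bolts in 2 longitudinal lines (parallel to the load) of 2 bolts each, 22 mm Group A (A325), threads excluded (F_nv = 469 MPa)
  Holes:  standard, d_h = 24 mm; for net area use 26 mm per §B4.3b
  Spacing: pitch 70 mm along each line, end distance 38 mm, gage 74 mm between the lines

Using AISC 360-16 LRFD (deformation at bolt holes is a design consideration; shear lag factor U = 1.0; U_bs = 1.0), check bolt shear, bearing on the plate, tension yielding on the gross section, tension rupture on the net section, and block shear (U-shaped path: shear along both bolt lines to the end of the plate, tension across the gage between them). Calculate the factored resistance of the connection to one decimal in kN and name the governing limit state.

882.9 kN (block shear governs)

Bolt shear: A_b = π(22)²/4 = 380.13 mm². φR_n = 0.75 × 469 × 380.13 × 4 × 2 = 1069.7 kN.
Bearing (20 mm plate, F_u = 450 MPa): end bolts L_c = 38 − 24/2 = 26, R_n = min(1.2×26×20×450, 2.4×22×20×450) = 280.8 kN/bolt; interior L_c = 70 − 24 = 46, R_n = 475.2 kN/bolt. φR_n = 0.75 × (2×280.8 + 2×475.2) = 1134.0 kN.
Tension yield (gross): A_g = 257×20 = 5140 mm². φR_n = 0.90 × 345 × 5140 = 1596.0 kN.
Tension rupture (net): A_n = (257 − 2×26)×20 = 4100 mm² (U = 1.0, A_e = A_n). φR_n = 0.75 × 450 × 4100 = 1383.8 kN.
Block shear: shear path 2×[38+1×70] = 2×108 mm, A_gv = 4320, A_nv = 2×(108 − 1.5×26)×20 = 2760 mm²; tension across gage: (74 − 1×26)×20 = 960 mm². R_n = min(0.6×450×2760, 0.6×345×4320) + 1.0×450×960 = min(745.2, 894.24) + 432 = 1177.2 kN. φR_n = 0.75 × 1177.2 = 882.9 kN.
Governing: min(1069.7, 1134.0, 1596.0, 1383.8, 882.9) = 882.9 kN → block shear.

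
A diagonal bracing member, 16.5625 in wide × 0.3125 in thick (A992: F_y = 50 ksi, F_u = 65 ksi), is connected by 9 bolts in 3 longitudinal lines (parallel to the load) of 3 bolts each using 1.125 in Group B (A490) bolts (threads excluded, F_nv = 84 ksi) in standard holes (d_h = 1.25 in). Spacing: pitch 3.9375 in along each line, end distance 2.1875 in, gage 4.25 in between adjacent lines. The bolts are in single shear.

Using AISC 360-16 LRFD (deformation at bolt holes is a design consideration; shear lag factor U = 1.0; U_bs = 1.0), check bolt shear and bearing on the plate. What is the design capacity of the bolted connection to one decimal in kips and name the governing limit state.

332.5 kips (bearing governs)

Bolt shear: A_b = π(1.125)²/4 = 0.99402 in². φR_n = 0.75 × 84 × 0.99402 × 9 × 1 = 563.6 kips.
Bearing (0.3125 in plate, F_u = 65 ksi): end bolts L_c = 2.1875 − 1.25/2 = 1.5625, R_n = min(1.2×1.5625×0.3125×65, 2.4×1.125×0.3125×65) = 38.086 kips/bolt; interior L_c = 3.9375 − 1.25 = 2.6875, R_n = 54.844 kips/bolt. φR_n = 0.75 × (3×38.086 + 6×54.844) = 332.5 kips.
Governing: min(563.6, 332.5) = 332.5 kips → bearing.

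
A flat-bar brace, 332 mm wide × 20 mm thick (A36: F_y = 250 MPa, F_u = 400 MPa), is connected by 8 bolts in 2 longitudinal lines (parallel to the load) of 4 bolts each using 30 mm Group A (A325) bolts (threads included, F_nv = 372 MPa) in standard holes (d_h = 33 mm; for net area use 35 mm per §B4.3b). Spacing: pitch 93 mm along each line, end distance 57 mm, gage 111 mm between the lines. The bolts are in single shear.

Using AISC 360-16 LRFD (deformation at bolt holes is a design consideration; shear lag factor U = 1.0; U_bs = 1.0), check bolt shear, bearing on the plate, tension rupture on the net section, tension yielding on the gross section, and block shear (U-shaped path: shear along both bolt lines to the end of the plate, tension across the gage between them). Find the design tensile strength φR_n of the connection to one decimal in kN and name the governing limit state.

1494.0 kN (gross-section yield governs)

Bolt shear: A_b = π(30)²/4 = 706.86 mm². φR_n = 0.75 × 372 × 706.86 × 8 × 1 = 1577.7 kN.
Bearing (20 mm plate, F_u = 400 MPa): end bolts L_c = 57 − 33/2 = 40.5, R_n = min(1.2×40.5×20×400, 2.4×30×20×400) = 388.8 kN/bolt; interior L_c = 93 − 33 = 60, R_n = 576 kN/bolt. φR_n = 0.75 × (2×388.8 + 6×576) = 3175.2 kN.
Tension rupture (net): A_n = (332 − 2×35)×20 = 5240 mm² (U = 1.0, A_e = A_n). φR_n = 0.75 × 400 × 5240 = 1572.0 kN.
Tension yield (gross): A_g = 332×20 = 6640 mm². φR_n = 0.90 × 250 × 6640 = 1494.0 kN.
Block shear: shear path 2×[57+3×93] = 2×336 mm, A_gv = 13440, A_nv = 2×(336 − 3.5×35)×20 = 8540 mm²; tension across gage: (111 − 1×35)×20 = 1520 mm². R_n = min(0.6×400×8540, 0.6×250×13440) + 1.0×400×1520 = min(2049.6, 2016) + 608 = 2624 kN. φR_n = 0.75 × 2624 = 1968.0 kN.
Governing: min(1577.7, 3175.2, 1572.0, 1494.0, 1968.0) = 1494.0 kN → gross-section yield.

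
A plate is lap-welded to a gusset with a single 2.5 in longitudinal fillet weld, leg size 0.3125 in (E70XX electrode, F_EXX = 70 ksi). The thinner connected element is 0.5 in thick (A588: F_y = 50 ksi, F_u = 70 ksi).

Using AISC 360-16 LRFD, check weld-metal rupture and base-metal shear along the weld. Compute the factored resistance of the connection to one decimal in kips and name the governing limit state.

17.4 kips (weld metal governs)

Weld metal: throat = 0.707×0.3125 = 0.22094 in, L = 2.5 in. φR_n = 0.75 × 0.6 × 70 × 0.22094 × 2.5 = 17.4 kips.
Base metal shear (0.5 in plate): yield φR_n = 1.0×0.6×50×0.5×2.5 = 37.5 kips; rupture φR_n = 0.75×0.6×70×0.5×2.5 = 39.4 kips; take 37.5 kips (yield).
Governing: min(17.4, 37.5) = 17.4 kips → weld metal.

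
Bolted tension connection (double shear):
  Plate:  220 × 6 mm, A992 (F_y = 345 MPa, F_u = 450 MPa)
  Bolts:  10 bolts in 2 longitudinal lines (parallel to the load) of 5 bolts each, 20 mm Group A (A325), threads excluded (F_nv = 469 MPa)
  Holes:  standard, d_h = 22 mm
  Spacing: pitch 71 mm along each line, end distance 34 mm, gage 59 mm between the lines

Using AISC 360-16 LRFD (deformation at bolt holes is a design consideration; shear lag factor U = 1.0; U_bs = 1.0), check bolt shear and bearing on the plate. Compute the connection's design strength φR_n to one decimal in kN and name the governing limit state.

889.4 kN (bearing governs)

Bolt shear: A_b = π(20)²/4 = 314.16 mm². φR_n = 0.75 × 469 × 314.16 × 10 × 2 = 2210.1 kN.
Bearing (6 mm plate, F_u = 450 MPa): end bolts L_c = 34 − 22/2 = 23, R_n = min(1.2×23×6×450, 2.4×20×6×450) = 74.52 kN/bolt; interior L_c = 71 − 22 = 49, R_n = 129.6 kN/bolt. φR_n = 0.75 × (2×74.52 + 8×129.6) = 889.4 kN.
Governing: min(2210.1, 889.4) = 889.4 kN → bearing.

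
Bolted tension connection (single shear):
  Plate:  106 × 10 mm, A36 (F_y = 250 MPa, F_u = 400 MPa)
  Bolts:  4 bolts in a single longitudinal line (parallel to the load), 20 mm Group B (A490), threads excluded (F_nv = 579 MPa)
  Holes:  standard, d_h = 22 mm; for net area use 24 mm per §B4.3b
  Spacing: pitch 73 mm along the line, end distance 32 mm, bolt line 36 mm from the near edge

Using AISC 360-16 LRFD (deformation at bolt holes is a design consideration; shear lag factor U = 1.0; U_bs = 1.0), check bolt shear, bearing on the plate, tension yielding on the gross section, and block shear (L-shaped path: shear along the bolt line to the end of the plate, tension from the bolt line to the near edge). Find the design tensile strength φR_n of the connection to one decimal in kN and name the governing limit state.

238.5 kN (gross-section yield governs)

Bolt shear: A_b = π(20)²/4 = 314.16 mm². φR_n = 0.75 × 579 × 314.16 × 4 × 1 = 545.7 kN.
Bearing (10 mm plate, F_u = 400 MPa): end bolts L_c = 32 − 22/2 = 21, R_n = min(1.2×21×10×400, 2.4×20×10×400) = 100.8 kN/bolt; interior L_c = 73 − 22 = 51, R_n = 192 kN/bolt. φR_n = 0.75 × (1×100.8 + 3×192) = 507.6 kN.
Tension yield (gross): A_g = 106×10 = 1060 mm². φR_n = 0.90 × 250 × 1060 = 238.5 kN.
Block shear: shear path 1×[32+3×73] = 1×251 mm, A_gv = 2510, A_nv = 1×(251 − 3.5×24)×10 = 1670 mm²; tension to near edge: (36 − 0.5×24)×10 = 240 mm². R_n = min(0.6×400×1670, 0.6×250×2510) + 1.0×400×240 = min(400.8, 376.5) + 96 = 472.5 kN. φR_n = 0.75 × 472.5 = 354.4 kN.
Governing: min(545.7, 507.6, 238.5, 354.4) = 238.5 kN → gross-section yield.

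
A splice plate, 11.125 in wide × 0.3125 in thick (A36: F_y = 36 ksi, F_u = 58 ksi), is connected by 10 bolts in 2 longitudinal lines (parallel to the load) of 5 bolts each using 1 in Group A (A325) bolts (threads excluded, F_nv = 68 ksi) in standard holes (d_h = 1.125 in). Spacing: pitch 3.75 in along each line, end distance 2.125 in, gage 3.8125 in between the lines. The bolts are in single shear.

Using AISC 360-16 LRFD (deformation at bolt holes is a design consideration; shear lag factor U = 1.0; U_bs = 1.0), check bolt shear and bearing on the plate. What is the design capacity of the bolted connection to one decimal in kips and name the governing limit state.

Bolt shear: A_b = π(1)²/4 = 0.7854 in². φR_n = 0.75 × 68 × 0.7854 × 10 × 1 = 400.6 kips.
Bearing (0.3125 in plate, F_u = 58 ksi): end bolts L_c = 2.125 − 1.125/2 = 1.5625, R_n = min(1.2×1.5625×0.3125×58, 2.4×1×0.3125×58) = 33.984 kips/bolt; interior L_c = 3.75 − 1.125 = 2.625, R_n = 43.5 kips/bolt. φR_n = 0.75 × (2×33.984 + 8×43.5) = 312.0 kips.
Governing: min(400.6, 312.0) = 312.0 kips → bearing.

312.0 kips (bearing governs)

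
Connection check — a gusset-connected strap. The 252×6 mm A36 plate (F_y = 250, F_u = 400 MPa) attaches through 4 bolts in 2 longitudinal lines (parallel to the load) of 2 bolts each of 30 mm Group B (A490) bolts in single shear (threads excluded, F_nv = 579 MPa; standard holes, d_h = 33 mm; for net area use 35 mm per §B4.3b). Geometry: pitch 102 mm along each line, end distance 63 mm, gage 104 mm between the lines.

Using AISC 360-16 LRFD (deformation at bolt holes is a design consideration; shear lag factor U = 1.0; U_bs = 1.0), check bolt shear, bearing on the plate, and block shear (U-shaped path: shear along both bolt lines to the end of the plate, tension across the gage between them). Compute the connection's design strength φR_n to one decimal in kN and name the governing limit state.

Bolt shear: A_b = π(30)²/4 = 706.86 mm². φR_n = 0.75 × 579 × 706.86 × 4 × 1 = 1227.8 kN.
Bearing (6 mm plate, F_u = 400 MPa): end bolts L_c = 63 − 33/2 = 46.5, R_n = min(1.2×46.5×6×400, 2.4×30×6×400) = 133.92 kN/bolt; interior L_c = 102 − 33 = 69, R_n = 172.8 kN/bolt. φR_n = 0.75 × (2×133.92 + 2×172.8) = 460.1 kN.
Block shear: shear path 2×[63+1×102] = 2×165 mm, A_gv = 1980, A_nv = 2×(165 − 1.5×35)×6 = 1350 mm²; tension across gage: (104 − 1×35)×6 = 414 mm². R_n = min(0.6×400×1350, 0.6×250×1980) + 1.0×400×414 = min(324, 297) + 165.6 = 462.6 kN. φR_n = 0.75 × 462.6 = 347.0 kN.
Governing: min(1227.8, 460.1, 347.0) = 347.0 kN → block shear.

347.0 kN (block shear governs)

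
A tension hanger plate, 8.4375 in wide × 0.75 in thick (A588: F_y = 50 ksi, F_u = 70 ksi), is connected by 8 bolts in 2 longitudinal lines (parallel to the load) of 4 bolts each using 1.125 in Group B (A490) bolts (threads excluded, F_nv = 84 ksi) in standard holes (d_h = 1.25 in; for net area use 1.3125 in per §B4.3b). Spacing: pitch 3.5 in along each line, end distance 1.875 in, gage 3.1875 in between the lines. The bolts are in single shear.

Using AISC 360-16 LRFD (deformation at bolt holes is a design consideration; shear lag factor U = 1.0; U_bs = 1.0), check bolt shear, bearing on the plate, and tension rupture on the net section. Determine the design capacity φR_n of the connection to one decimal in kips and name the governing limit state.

228.9 kips (net-section rupture governs)

Bolt shear: A_b = π(1.125)²/4 = 0.99402 in². φR_n = 0.75 × 84 × 0.99402 × 8 × 1 = 501.0 kips.
Bearing (0.75 in plate, F_u = 70 ksi): end bolts L_c = 1.875 − 1.25/2 = 1.25, R_n = min(1.2×1.25×0.75×70, 2.4×1.125×0.75×70) = 78.75 kips/bolt; interior L_c = 3.5 − 1.25 = 2.25, R_n = 141.75 kips/bolt. φR_n = 0.75 × (2×78.75 + 6×141.75) = 756.0 kips.
Tension rupture (net): A_n = (8.4375 − 2×1.3125)×0.75 = 4.3594 in² (U = 1.0, A_e = A_n). φR_n = 0.75 × 70 × 4.3594 = 228.9 kips.
Governing: min(501.0, 756.0, 228.9) = 228.9 kips → net-section rupture.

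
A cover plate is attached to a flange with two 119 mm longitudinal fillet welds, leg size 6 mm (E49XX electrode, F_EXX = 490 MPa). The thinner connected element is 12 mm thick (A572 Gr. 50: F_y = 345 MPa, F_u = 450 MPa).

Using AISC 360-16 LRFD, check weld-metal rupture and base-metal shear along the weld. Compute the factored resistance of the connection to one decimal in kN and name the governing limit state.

Weld metal: throat = 0.707×6 = 4.242 mm, L = 2×119 = 238 mm. φR_n = 0.75 × 0.6 × 490 × 4.242 × 238 = 222.6 kN.
Base metal shear (12 mm plate): yield φR_n = 1.0×0.6×345×12×238 = 591.2 kN; rupture φR_n = 0.75×0.6×450×12×238 = 578.3 kN; take 578.3 kN (rupture).
Governing: min(222.6, 578.3) = 222.6 kN → weld metal.

222.6 kN (weld metal governs)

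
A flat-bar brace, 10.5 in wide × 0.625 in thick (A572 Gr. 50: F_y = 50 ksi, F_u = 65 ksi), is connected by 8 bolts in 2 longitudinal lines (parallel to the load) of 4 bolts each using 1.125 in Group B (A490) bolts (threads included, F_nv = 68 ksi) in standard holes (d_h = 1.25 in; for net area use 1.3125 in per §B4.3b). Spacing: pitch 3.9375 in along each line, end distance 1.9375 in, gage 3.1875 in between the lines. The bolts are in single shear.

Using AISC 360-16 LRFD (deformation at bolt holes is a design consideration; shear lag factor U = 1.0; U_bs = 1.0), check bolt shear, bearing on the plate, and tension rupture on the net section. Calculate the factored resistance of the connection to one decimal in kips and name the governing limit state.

Bolt shear: A_b = π(1.125)²/4 = 0.99402 in². φR_n = 0.75 × 68 × 0.99402 × 8 × 1 = 405.6 kips.
Bearing (0.625 in plate, F_u = 65 ksi): end bolts L_c = 1.9375 − 1.25/2 = 1.3125, R_n = min(1.2×1.3125×0.625×65, 2.4×1.125×0.625×65) = 63.984 kips/bolt; interior L_c = 3.9375 − 1.25 = 2.6875, R_n = 109.69 kips/bolt. φR_n = 0.75 × (2×63.984 + 6×109.69) = 589.6 kips.
Tension rupture (net): A_n = (10.5 − 2×1.3125)×0.625 = 4.9219 in² (U = 1.0, A_e = A_n). φR_n = 0.75 × 65 × 4.9219 = 239.9 kips.
Governing: min(405.6, 589.6, 239.9) = 239.9 kips → net-section rupture.

239.9 kips (net-section rupture governs)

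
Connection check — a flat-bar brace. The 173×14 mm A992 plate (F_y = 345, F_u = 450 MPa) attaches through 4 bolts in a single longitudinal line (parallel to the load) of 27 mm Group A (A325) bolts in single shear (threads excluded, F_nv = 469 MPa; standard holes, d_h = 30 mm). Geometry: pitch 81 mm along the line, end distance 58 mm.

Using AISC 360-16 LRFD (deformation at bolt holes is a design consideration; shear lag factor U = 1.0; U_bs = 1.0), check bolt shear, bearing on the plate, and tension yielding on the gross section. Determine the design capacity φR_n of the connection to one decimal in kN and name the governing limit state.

Bolt shear: A_b = π(27)²/4 = 572.56 mm². φR_n = 0.75 × 469 × 572.56 × 4 × 1 = 805.6 kN.
Bearing (14 mm plate, F_u = 450 MPa): end bolts L_c = 58 − 30/2 = 43, R_n = min(1.2×43×14×450, 2.4×27×14×450) = 325.08 kN/bolt; interior L_c = 81 − 30 = 51, R_n = 385.56 kN/bolt. φR_n = 0.75 × (1×325.08 + 3×385.56) = 1111.3 kN.
Tension yield (gross): A_g = 173×14 = 2422 mm². φR_n = 0.90 × 345 × 2422 = 752.0 kN.
Governing: min(805.6, 1111.3, 752.0) = 752.0 kN → gross-section yield.

752.0 kN (gross-section yield governs)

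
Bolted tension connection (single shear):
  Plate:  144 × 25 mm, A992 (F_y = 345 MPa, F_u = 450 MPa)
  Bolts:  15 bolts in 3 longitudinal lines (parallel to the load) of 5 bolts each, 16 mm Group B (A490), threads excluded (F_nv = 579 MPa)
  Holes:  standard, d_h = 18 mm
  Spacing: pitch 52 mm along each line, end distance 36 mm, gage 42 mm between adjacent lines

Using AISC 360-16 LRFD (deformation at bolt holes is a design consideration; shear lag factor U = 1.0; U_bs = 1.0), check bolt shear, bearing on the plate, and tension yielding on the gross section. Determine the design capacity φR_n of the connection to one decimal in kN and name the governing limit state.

Bolt shear: A_b = π(16)²/4 = 201.06 mm². φR_n = 0.75 × 579 × 201.06 × 15 × 1 = 1309.7 kN.
Bearing (25 mm plate, F_u = 450 MPa): end bolts L_c = 36 − 18/2 = 27, R_n = min(1.2×27×25×450, 2.4×16×25×450) = 364.5 kN/bolt; interior L_c = 52 − 18 = 34, R_n = 432 kN/bolt. φR_n = 0.75 × (3×364.5 + 12×432) = 4708.1 kN.
Tension yield (gross): A_g = 144×25 = 3600 mm². φR_n = 0.90 × 345 × 3600 = 1117.8 kN.
Governing: min(1309.7, 4708.1, 1117.8) = 1117.8 kN → gross-section yield.

1117.8 kN (gross-section yield governs)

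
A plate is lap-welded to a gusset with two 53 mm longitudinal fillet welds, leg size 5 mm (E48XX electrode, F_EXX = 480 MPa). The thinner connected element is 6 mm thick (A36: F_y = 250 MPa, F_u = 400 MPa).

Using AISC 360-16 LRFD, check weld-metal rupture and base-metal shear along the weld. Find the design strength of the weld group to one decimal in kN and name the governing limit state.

80.9 kN (weld metal governs)

Weld metal: throat = 0.707×5 = 3.535 mm, L = 2×53 = 106 mm. φR_n = 0.75 × 0.6 × 480 × 3.535 × 106 = 80.9 kN.
Base metal shear (6 mm plate): yield φR_n = 1.0×0.6×250×6×106 = 95.4 kN; rupture φR_n = 0.75×0.6×400×6×106 = 114.5 kN; take 95.4 kN (yield).
Governing: min(80.9, 95.4) = 80.9 kN → weld metal.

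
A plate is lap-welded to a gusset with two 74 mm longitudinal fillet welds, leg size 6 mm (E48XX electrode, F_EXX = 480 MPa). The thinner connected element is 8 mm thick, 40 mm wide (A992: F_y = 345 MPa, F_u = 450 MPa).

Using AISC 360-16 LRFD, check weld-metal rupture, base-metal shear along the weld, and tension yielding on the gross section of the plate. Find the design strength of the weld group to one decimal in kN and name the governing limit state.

Weld metal: throat = 0.707×6 = 4.242 mm, L = 2×74 = 148 mm. φR_n = 0.75 × 0.6 × 480 × 4.242 × 148 = 135.6 kN.
Base metal shear (8 mm plate): yield φR_n = 1.0×0.6×345×8×148 = 245.1 kN; rupture φR_n = 0.75×0.6×450×8×148 = 239.8 kN; take 239.8 kN (rupture).
Tension yield (gross): A_g = 40×8 = 320 mm². φR_n = 0.90 × 345 × 320 = 99.4 kN.
Governing: min(135.6, 239.8, 99.4) = 99.4 kN → gross-section yield.

99.4 kN (gross-section yield governs)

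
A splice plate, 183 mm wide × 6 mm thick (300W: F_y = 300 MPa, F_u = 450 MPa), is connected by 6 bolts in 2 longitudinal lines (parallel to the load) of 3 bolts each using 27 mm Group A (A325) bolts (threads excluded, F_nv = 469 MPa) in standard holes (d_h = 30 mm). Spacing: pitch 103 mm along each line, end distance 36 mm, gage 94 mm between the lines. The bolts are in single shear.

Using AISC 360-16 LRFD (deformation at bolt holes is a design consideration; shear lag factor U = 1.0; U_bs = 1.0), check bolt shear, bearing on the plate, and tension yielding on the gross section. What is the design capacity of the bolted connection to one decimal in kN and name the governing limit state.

Bolt shear: A_b = π(27)²/4 = 572.56 mm². φR_n = 0.75 × 469 × 572.56 × 6 × 1 = 1208.4 kN.
Bearing (6 mm plate, F_u = 450 MPa): end bolts L_c = 36 − 30/2 = 21, R_n = min(1.2×21×6×450, 2.4×27×6×450) = 68.04 kN/bolt; interior L_c = 103 − 30 = 73, R_n = 174.96 kN/bolt. φR_n = 0.75 × (2×68.04 + 4×174.96) = 626.9 kN.
Tension yield (gross): A_g = 183×6 = 1098 mm². φR_n = 0.90 × 300 × 1098 = 296.5 kN.
Governing: min(1208.4, 626.9, 296.5) = 296.5 kN → gross-section yield.

296.5 kN (gross-section yield governs)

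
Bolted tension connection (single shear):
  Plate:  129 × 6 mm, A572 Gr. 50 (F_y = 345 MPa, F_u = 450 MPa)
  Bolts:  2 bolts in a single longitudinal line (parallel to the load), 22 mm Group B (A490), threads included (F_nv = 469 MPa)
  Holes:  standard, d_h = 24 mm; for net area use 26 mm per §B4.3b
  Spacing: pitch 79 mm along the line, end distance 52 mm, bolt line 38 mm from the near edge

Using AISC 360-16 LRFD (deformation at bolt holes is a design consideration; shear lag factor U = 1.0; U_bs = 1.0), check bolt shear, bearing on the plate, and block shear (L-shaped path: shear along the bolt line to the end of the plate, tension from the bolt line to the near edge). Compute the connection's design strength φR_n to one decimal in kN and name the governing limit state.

162.4 kN (block shear governs)

Bolt shear: A_b = π(22)²/4 = 380.13 mm². φR_n = 0.75 × 469 × 380.13 × 2 × 1 = 267.4 kN.
Bearing (6 mm plate, F_u = 450 MPa): end bolts L_c = 52 − 24/2 = 40, R_n = min(1.2×40×6×450, 2.4×22×6×450) = 129.6 kN/bolt; interior L_c = 79 − 24 = 55, R_n = 142.56 kN/bolt. φR_n = 0.75 × (1×129.6 + 1×142.56) = 204.1 kN.
Block shear: shear path 1×[52+1×79] = 1×131 mm, A_gv = 786, A_nv = 1×(131 − 1.5×26)×6 = 552 mm²; tension to near edge: (38 − 0.5×26)×6 = 150 mm². R_n = min(0.6×450×552, 0.6×345×786) + 1.0×450×150 = min(149.04, 162.7) + 67.5 = 216.54 kN. φR_n = 0.75 × 216.54 = 162.4 kN.
Governing: min(267.4, 204.1, 162.4) = 162.4 kN → block shear.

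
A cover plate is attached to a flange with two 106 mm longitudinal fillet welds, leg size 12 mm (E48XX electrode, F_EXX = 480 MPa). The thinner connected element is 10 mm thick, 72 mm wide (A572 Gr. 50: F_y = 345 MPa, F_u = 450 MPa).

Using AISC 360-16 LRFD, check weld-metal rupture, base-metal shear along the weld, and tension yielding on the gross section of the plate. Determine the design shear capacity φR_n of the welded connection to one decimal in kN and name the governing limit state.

Weld metal: throat = 0.707×12 = 8.484 mm, L = 2×106 = 212 mm. φR_n = 0.75 × 0.6 × 480 × 8.484 × 212 = 388.5 kN.
Base metal shear (10 mm plate): yield φR_n = 1.0×0.6×345×10×212 = 438.8 kN; rupture φR_n = 0.75×0.6×450×10×212 = 429.3 kN; take 429.3 kN (rupture).
Tension yield (gross): A_g = 72×10 = 720 mm². φR_n = 0.90 × 345 × 720 = 223.6 kN.
Governing: min(388.5, 429.3, 223.6) = 223.6 kN → gross-section yield.

223.6 kN (gross-section yield governs)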